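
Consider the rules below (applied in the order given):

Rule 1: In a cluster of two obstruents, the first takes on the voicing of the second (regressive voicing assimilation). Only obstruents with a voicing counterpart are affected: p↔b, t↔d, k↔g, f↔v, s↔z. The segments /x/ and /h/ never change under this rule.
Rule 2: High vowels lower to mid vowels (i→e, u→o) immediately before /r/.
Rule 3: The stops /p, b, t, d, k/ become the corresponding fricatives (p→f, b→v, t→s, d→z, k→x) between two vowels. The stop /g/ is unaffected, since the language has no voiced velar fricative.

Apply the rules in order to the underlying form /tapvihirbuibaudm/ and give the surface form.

Rule 1 (regressive voicing assimilation): /p/ precedes the voiced obstruent /v/, so it voices to [b] by assimilation. /tapvihirbuibaudm/ → tabvihirbuibaudm.
Rule 2 (pre-rhotic lowering): /i/ is a high vowel immediately before /r/, so it lowers to [e]. /tabvihirbuibaudm/ → tabviherbuibaudm.
Rule 3 (intervocalic spirantization): /b/ is a stop between vowels /i/ and /a/, so it spirantizes to the fricative [v]. /tabviherbuibaudm/ → tabviherbuivaudm.

tabviherbuivaudm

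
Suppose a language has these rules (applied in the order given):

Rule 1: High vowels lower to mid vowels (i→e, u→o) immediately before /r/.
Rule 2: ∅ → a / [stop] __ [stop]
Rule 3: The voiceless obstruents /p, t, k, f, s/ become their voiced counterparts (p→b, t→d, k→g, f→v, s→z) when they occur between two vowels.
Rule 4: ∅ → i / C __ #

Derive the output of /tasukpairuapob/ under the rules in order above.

tazugabaeruabobi

Rule 1 (pre-rhotic lowering): /i/ is a high vowel immediately before /r/, so it lowers to [e]. /tasukpairuapob/ → tasukpaeruapob.
Rule 2 (stop-cluster a-epenthesis): /k/ and /p/ form a stop–stop cluster, so [a] is inserted between them. /tasukpaeruapob/ → tasukapaeruapob.
Rule 3 (intervocalic voicing): /s/ is a voiceless obstruent between vowels /a/ and /u/, so it voices to [z]. /k/ is a voiceless obstruent between vowels /u/ and /a/, so it voices to [g]. /p/ is a voiceless obstruent between vowels /a/ and /a/, so it voices to [b]. /p/ is a voiceless obstruent between vowels /a/ and /o/, so it voices to [b]. /tasukapaeruapob/ → tazugabaeruabob.
Rule 4 (final i-epenthesis): the form ends in the consonant /b/, so [i] is inserted word-finally. /tazugabaeruabob/ → tazugabaeruabobi.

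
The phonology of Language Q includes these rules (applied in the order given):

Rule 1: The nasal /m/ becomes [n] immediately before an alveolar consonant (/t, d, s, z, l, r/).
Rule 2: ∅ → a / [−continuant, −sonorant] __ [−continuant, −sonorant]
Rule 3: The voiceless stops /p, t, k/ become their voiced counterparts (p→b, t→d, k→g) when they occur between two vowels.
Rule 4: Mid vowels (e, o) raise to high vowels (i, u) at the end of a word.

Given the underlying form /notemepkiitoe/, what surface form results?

nodemebagiidoi

Rule 1 (nasal place assimilation): no segment meets the environment; /notemepkiitoe/ is unchanged.
Rule 2 (stop-cluster a-epenthesis): /p/ and /k/ form a stop–stop cluster, so [a] is inserted between them. /notemepkiitoe/ → notemepakiitoe.
Rule 3 (intervocalic voicing): /t/ is a voiceless stop between vowels /o/ and /e/, so it voices to [d]. /p/ is a voiceless stop between vowels /e/ and /a/, so it voices to [b]. /k/ is a voiceless stop between vowels /a/ and /i/, so it voices to [g]. /t/ is a voiceless stop between vowels /i/ and /o/, so it voices to [d]. /notemepakiitoe/ → nodemebagiidoe.
Rule 4 (final vowel raising): /e/ is a mid vowel in word-final position, so it raises to [i]. /nodemebagiidoe/ → nodemebagiidoi.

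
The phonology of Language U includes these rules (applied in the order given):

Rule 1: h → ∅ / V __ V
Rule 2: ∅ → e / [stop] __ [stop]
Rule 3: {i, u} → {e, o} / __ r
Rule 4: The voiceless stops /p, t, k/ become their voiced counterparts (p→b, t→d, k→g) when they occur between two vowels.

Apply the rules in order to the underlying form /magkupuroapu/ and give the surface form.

mageguboroabu

Rule 1 (intervocalic h-deletion): no segment meets the environment; /magkupuroapu/ is unchanged.
Rule 2 (stop-cluster e-epenthesis): /g/ and /k/ form a stop–stop cluster, so [e] is inserted between them. /magkupuroapu/ → magekupuroapu.
Rule 3 (pre-rhotic lowering): /u/ is a high vowel immediately before /r/, so it lowers to [o]. /magekupuroapu/ → magekuporoapu.
Rule 4 (intervocalic voicing): /k/ is a voiceless stop between vowels /e/ and /u/, so it voices to [g]. /p/ is a voiceless stop between vowels /u/ and /o/, so it voices to [b]. /p/ is a voiceless stop between vowels /a/ and /u/, so it voices to [b]. /magekuporoapu/ → mageguboroabu.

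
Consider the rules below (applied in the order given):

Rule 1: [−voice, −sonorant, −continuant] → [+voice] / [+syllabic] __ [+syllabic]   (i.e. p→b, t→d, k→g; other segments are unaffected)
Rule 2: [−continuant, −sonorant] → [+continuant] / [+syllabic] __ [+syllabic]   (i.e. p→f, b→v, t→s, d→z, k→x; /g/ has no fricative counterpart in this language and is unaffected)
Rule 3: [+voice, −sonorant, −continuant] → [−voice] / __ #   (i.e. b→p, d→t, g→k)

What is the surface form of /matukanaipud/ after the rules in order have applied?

mazuganaivut

Rule 1 (intervocalic voicing): /t/ is a voiceless stop between vowels /a/ and /u/, so it voices to [d]. /k/ is a voiceless stop between vowels /u/ and /a/, so it voices to [g]. /p/ is a voiceless stop between vowels /i/ and /u/, so it voices to [b]. /matukanaipud/ → maduganaibud.
Rule 2 (intervocalic spirantization): /d/ is a stop between vowels /a/ and /u/, so it spirantizes to the fricative [z]. /b/ is a stop between vowels /i/ and /u/, so it spirantizes to the fricative [v]. /maduganaibud/ → mazuganaivud.
Rule 3 (final devoicing): /d/ is a voiced stop in word-final position, so it devoices to [t]. /mazuganaivud/ → mazuganaivut.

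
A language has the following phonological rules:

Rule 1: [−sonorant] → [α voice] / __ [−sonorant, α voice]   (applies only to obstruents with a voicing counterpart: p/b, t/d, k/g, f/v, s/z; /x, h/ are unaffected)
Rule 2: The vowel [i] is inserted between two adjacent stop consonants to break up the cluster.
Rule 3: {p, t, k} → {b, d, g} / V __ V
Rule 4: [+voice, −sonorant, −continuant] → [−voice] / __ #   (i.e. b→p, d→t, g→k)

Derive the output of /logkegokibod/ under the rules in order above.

logigegogibot

Rule 1 (regressive voicing assimilation): /g/ precedes the voiceless obstruent /k/, so it devoices to [k] by assimilation. /logkegokibod/ → lokkegokibod.
Rule 2 (stop-cluster i-epenthesis): /k/ and /k/ form a stop–stop cluster, so [i] is inserted between them. /lokkegokibod/ → lokikegokibod.
Rule 3 (intervocalic voicing): /k/ is a voiceless stop between vowels /o/ and /i/, so it voices to [g]. /k/ is a voiceless stop between vowels /i/ and /e/, so it voices to [g]. /k/ is a voiceless stop between vowels /o/ and /i/, so it voices to [g]. /lokikegokibod/ → logigegogibod.
Rule 4 (final devoicing): /d/ is a voiced stop in word-final position, so it devoices to [t]. /logigegogibod/ → logigegogibot.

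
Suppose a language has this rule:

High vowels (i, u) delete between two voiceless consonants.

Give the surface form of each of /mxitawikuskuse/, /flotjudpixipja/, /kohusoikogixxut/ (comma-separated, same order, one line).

/mxitawikuskuse/: /i/ is a high vowel flanked by voiceless consonants /x/ and /t/, so it deletes. /u/ is a high vowel flanked by voiceless consonants /k/ and /s/, so it deletes. /u/ is a high vowel flanked by voiceless consonants /k/ and /s/, so it deletes. → [mxtawikskse].
/flotjudpixipja/: /i/ is a high vowel flanked by voiceless consonants /p/ and /x/, so it deletes. /i/ is a high vowel flanked by voiceless consonants /x/ and /p/, so it deletes. → [flotjudpxpja].
/kohusoikogixxut/: /u/ is a high vowel flanked by voiceless consonants /h/ and /s/, so it deletes. /u/ is a high vowel flanked by voiceless consonants /x/ and /t/, so it deletes. → [kohsoikogixxt].

mxtawikskse, flotjudpxpja, kohsoikogixxt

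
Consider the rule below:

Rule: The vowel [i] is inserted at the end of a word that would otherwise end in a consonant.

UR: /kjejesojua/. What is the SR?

No segment of /kjejesojua/ meets the structural description of the rule, so the form surfaces unchanged.

kjejesojua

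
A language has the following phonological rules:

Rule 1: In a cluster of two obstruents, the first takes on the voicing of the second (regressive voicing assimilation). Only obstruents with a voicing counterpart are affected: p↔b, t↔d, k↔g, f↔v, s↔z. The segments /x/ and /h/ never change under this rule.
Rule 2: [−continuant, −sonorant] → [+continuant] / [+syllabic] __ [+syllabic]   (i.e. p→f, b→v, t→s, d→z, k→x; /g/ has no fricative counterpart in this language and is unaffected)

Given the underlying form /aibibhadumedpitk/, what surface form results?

Rule 1 (regressive voicing assimilation): /b/ precedes the voiceless obstruent /h/, so it devoices to [p] by assimilation. /d/ precedes the voiceless obstruent /p/, so it devoices to [t] by assimilation. /aibibhadumedpitk/ → aibiphadumetpitk.
Rule 2 (intervocalic spirantization): /b/ is a stop between vowels /i/ and /i/, so it spirantizes to the fricative [v]. /d/ is a stop between vowels /a/ and /u/, so it spirantizes to the fricative [z]. /aibiphadumetpitk/ → aiviphazumetpitk.

aiviphazumetpitk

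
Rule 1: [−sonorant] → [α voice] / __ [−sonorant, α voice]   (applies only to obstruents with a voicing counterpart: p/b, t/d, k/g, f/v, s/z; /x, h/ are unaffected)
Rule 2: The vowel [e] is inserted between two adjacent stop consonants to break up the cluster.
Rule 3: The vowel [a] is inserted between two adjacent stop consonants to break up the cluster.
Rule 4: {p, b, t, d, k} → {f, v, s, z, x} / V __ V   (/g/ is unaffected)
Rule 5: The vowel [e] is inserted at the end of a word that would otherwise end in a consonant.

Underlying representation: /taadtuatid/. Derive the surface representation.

Rule 1 (regressive voicing assimilation): /d/ precedes the voiceless obstruent /t/, so it devoices to [t] by assimilation. /taadtuatid/ → taattuatid.
Rule 2 (stop-cluster e-epenthesis): /t/ and /t/ form a stop–stop cluster, so [e] is inserted between them. /taattuatid/ → taatetuatid.
Rule 3 (stop-cluster a-epenthesis): no segment meets the environment; /taatetuatid/ is unchanged.
Rule 4 (intervocalic spirantization): /t/ is a stop between vowels /a/ and /e/, so it spirantizes to the fricative [s]. /t/ is a stop between vowels /e/ and /u/, so it spirantizes to the fricative [s]. /t/ is a stop between vowels /a/ and /i/, so it spirantizes to the fricative [s]. /taatetuatid/ → taasesuasid.
Rule 5 (final e-epenthesis): the form ends in the consonant /d/, so [e] is inserted word-finally. /taasesuasid/ → taasesuaside.

taasesuaside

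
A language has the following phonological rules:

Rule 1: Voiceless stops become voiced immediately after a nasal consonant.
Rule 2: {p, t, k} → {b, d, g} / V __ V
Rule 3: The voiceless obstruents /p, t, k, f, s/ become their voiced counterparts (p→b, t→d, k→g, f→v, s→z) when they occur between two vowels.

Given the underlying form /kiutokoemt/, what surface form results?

Rule 1 (post-nasal voicing): /t/ is a voiceless stop immediately after the nasal /m/, so it voices to [d]. /kiutokoemt/ → kiutokoemd.
Rule 2 (intervocalic voicing): /t/ is a voiceless stop between vowels /u/ and /o/, so it voices to [d]. /k/ is a voiceless stop between vowels /o/ and /o/, so it voices to [g]. /kiutokoemd/ → kiudogoemd.
Rule 3 (intervocalic voicing): no segment meets the environment; /kiudogoemd/ is unchanged.

kiudogoemd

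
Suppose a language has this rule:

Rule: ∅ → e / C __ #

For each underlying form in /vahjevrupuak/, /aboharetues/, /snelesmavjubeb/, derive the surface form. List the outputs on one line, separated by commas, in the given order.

/vahjevrupuak/: the form ends in the consonant /k/, so [e] is inserted word-finally. → [vahjevrupuake].
/aboharetues/: the form ends in the consonant /s/, so [e] is inserted word-finally. → [aboharetuese].
/snelesmavjubeb/: the form ends in the consonant /b/, so [e] is inserted word-finally. → [snelesmavjubebe].

vahjevrupuake, aboharetuese, snelesmavjubebe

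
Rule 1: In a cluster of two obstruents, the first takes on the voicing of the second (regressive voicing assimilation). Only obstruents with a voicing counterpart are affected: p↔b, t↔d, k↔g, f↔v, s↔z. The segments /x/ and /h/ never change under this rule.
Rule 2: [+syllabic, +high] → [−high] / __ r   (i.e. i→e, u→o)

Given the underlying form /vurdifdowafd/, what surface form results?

Rule 1 (regressive voicing assimilation): /f/ precedes the voiced obstruent /d/, so it voices to [v] by assimilation. /f/ precedes the voiced obstruent /d/, so it voices to [v] by assimilation. /vurdifdowafd/ → vurdivdowavd.
Rule 2 (pre-rhotic lowering): /u/ is a high vowel immediately before /r/, so it lowers to [o]. /vurdivdowavd/ → vordivdowavd.

vordivdowavd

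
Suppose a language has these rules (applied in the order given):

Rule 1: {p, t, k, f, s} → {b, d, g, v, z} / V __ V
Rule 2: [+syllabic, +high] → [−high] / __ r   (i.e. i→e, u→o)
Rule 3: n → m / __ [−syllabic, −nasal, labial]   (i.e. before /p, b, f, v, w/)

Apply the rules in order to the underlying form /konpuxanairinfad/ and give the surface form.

kompuxanaerimfad

Rule 1 (intervocalic voicing): no segment meets the environment; /konpuxanairinfad/ is unchanged.
Rule 2 (pre-rhotic lowering): /i/ is a high vowel immediately before /r/, so it lowers to [e]. /konpuxanairinfad/ → konpuxanaerinfad.
Rule 3 (nasal place assimilation): /n/ precedes the labial consonant /p/, so it assimilates in place to [m]. /n/ precedes the labial consonant /f/, so it assimilates in place to [m]. /konpuxanaerinfad/ → kompuxanaerimfad.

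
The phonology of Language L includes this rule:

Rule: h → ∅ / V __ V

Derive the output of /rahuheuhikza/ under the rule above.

/h/ occurs between vowels /a/ and /u/, so it deletes.
/h/ occurs between vowels /u/ and /e/, so it deletes.
/h/ occurs between vowels /u/ and /i/, so it deletes.
Surface form: [raueuikza].

raueuikza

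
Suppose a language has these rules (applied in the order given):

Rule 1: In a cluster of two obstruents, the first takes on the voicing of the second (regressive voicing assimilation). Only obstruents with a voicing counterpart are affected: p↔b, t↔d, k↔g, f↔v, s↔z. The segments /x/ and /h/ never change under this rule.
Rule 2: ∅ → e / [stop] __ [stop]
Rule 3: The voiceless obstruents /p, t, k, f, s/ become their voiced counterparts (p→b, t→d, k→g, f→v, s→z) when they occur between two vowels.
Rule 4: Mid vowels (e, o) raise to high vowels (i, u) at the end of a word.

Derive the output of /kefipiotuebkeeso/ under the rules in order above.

kevibioduebegeezu

Rule 1 (regressive voicing assimilation): /b/ precedes the voiceless obstruent /k/, so it devoices to [p] by assimilation. /kefipiotuebkeeso/ → kefipiotuepkeeso.
Rule 2 (stop-cluster e-epenthesis): /p/ and /k/ form a stop–stop cluster, so [e] is inserted between them. /kefipiotuepkeeso/ → kefipiotuepekeeso.
Rule 3 (intervocalic voicing): /f/ is a voiceless obstruent between vowels /e/ and /i/, so it voices to [v]. /p/ is a voiceless obstruent between vowels /i/ and /i/, so it voices to [b]. /t/ is a voiceless obstruent between vowels /o/ and /u/, so it voices to [d]. /p/ is a voiceless obstruent between vowels /e/ and /e/, so it voices to [b]. /k/ is a voiceless obstruent between vowels /e/ and /e/, so it voices to [g]. /s/ is a voiceless obstruent between vowels /e/ and /o/, so it voices to [z]. /kefipiotuepekeeso/ → kevibioduebegeezo.
Rule 4 (final vowel raising): /o/ is a mid vowel in word-final position, so it raises to [u]. /kevibioduebegeezo/ → kevibioduebegeezu.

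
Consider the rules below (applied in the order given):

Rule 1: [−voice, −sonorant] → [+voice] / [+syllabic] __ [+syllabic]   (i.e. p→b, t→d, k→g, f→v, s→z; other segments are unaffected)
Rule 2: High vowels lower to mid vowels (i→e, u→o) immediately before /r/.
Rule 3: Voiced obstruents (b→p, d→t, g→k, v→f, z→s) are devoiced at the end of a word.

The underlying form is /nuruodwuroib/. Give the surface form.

noruodworoip

Rule 1 (intervocalic voicing): no segment meets the environment; /nuruodwuroib/ is unchanged.
Rule 2 (pre-rhotic lowering): /u/ is a high vowel immediately before /r/, so it lowers to [o]. /u/ is a high vowel immediately before /r/, so it lowers to [o]. /nuruodwuroib/ → noruodworoib.
Rule 3 (final devoicing): /b/ is a voiced obstruent in word-final position, so it devoices to [p]. /noruodworoib/ → noruodworoip.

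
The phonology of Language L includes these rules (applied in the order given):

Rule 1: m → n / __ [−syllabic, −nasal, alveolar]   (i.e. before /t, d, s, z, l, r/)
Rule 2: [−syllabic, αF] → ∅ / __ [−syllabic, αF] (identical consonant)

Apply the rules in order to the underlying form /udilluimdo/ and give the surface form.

udiluindo

Rule 1 (nasal place assimilation): /m/ precedes the alveolar consonant /d/, so it assimilates in place to [n]. /udilluimdo/ → udilluindo.
Rule 2 (degemination): /ll/ is a geminate; the first /l/ deletes. /udilluindo/ → udiluindo.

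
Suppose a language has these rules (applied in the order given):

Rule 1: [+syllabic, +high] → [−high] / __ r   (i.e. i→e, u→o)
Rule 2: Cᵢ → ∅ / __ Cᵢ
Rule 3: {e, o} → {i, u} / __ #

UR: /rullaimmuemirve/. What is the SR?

Rule 1 (pre-rhotic lowering): /i/ is a high vowel immediately before /r/, so it lowers to [e]. /rullaimmuemirve/ → rullaimmuemerve.
Rule 2 (degemination): /ll/ is a geminate; the first /l/ deletes. /mm/ is a geminate; the first /m/ deletes. /rullaimmuemerve/ → rulaimuemerve.
Rule 3 (final vowel raising): /e/ is a mid vowel in word-final position, so it raises to [i]. /rulaimuemerve/ → rulaimuemervi.

rulaimuemervi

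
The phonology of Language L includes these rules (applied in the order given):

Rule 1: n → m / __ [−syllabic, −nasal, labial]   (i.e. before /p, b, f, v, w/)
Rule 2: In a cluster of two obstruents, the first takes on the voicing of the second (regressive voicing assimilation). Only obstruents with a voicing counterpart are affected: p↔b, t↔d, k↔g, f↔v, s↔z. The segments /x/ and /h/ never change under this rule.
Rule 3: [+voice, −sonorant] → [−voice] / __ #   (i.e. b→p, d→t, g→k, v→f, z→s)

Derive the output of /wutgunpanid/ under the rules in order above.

wudgumpanit

Rule 1 (nasal place assimilation): /n/ precedes the labial consonant /p/, so it assimilates in place to [m]. /wutgunpanid/ → wutgumpanid.
Rule 2 (regressive voicing assimilation): /t/ precedes the voiced obstruent /g/, so it voices to [d] by assimilation. /wutgumpanid/ → wudgumpanid.
Rule 3 (final devoicing): /d/ is a voiced obstruent in word-final position, so it devoices to [t]. /wudgumpanid/ → wudgumpanit.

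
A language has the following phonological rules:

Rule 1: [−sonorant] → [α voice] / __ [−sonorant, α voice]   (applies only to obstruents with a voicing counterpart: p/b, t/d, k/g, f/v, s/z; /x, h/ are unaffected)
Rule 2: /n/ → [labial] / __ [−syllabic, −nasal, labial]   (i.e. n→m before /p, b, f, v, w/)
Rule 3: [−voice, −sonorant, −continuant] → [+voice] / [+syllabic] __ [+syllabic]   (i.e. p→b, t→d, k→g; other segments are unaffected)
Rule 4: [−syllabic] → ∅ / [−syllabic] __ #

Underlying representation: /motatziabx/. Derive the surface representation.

modadziap

Rule 1 (regressive voicing assimilation): /t/ precedes the voiced obstruent /z/, so it voices to [d] by assimilation. /b/ precedes the voiceless obstruent /x/, so it devoices to [p] by assimilation. /motatziabx/ → motadziapx.
Rule 2 (nasal place assimilation): no segment meets the environment; /motadziapx/ is unchanged.
Rule 3 (intervocalic voicing): /t/ is a voiceless stop between vowels /o/ and /a/, so it voices to [d]. /motadziapx/ → modadziapx.
Rule 4 (final cluster simplification): /x/ is the second consonant of a word-final cluster /px/, so it deletes. /modadziapx/ → modadziap.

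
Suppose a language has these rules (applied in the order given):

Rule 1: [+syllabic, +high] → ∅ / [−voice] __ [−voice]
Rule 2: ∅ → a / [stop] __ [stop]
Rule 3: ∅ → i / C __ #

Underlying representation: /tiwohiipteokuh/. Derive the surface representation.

Rule 1 (high vowel syncope): /u/ is a high vowel flanked by voiceless consonants /k/ and /h/, so it deletes. /tiwohiipteokuh/ → tiwohiipteokh.
Rule 2 (stop-cluster a-epenthesis): /p/ and /t/ form a stop–stop cluster, so [a] is inserted between them. /tiwohiipteokh/ → tiwohiipateokh.
Rule 3 (final i-epenthesis): the form ends in the consonant /h/, so [i] is inserted word-finally. /tiwohiipateokh/ → tiwohiipateokhi.

tiwohiipateokhi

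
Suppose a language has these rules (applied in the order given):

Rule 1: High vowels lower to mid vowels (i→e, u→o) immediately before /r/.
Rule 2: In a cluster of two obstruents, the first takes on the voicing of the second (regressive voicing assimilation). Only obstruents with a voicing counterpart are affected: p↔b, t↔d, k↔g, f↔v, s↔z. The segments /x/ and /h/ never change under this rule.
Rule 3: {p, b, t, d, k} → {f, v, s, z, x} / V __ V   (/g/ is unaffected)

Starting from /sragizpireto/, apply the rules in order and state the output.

Rule 1 (pre-rhotic lowering): /i/ is a high vowel immediately before /r/, so it lowers to [e]. /sragizpireto/ → sragizpereto.
Rule 2 (regressive voicing assimilation): /z/ precedes the voiceless obstruent /p/, so it devoices to [s] by assimilation. /sragizpereto/ → sragispereto.
Rule 3 (intervocalic spirantization): /t/ is a stop between vowels /e/ and /o/, so it spirantizes to the fricative [s]. /sragispereto/ → sragispereso.

sragispereso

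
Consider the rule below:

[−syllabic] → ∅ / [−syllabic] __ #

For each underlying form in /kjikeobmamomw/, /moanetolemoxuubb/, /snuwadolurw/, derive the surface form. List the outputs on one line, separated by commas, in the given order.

kjikeobmamom, moanetolemoxuub, snuwadolur

/kjikeobmamomw/: /w/ is the second consonant of a word-final cluster /mw/, so it deletes. → [kjikeobmamom].
/moanetolemoxuubb/: /b/ is the second consonant of a word-final cluster /bb/, so it deletes. → [moanetolemoxuub].
/snuwadolurw/: /w/ is the second consonant of a word-final cluster /rw/, so it deletes. → [snuwadolur].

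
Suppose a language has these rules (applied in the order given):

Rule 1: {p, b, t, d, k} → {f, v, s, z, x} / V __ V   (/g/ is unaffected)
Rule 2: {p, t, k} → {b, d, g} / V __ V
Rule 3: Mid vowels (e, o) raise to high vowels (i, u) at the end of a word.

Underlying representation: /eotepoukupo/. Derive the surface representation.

eosefouxufu

Rule 1 (intervocalic spirantization): /t/ is a stop between vowels /o/ and /e/, so it spirantizes to the fricative [s]. /p/ is a stop between vowels /e/ and /o/, so it spirantizes to the fricative [f]. /k/ is a stop between vowels /u/ and /u/, so it spirantizes to the fricative [x]. /p/ is a stop between vowels /u/ and /o/, so it spirantizes to the fricative [f]. /eotepoukupo/ → eosefouxufo.
Rule 2 (intervocalic voicing): no segment meets the environment; /eosefouxufo/ is unchanged.
Rule 3 (final vowel raising): /o/ is a mid vowel in word-final position, so it raises to [u]. /eosefouxufo/ → eosefouxufu.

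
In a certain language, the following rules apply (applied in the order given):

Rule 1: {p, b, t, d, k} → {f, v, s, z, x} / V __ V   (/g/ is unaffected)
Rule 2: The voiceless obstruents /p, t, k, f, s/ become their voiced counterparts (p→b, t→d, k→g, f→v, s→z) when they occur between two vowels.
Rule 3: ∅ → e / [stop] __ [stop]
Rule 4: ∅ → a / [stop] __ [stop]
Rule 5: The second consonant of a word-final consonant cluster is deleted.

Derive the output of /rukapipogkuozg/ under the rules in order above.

ruxavivogekuoz

Rule 1 (intervocalic spirantization): /k/ is a stop between vowels /u/ and /a/, so it spirantizes to the fricative [x]. /p/ is a stop between vowels /a/ and /i/, so it spirantizes to the fricative [f]. /p/ is a stop between vowels /i/ and /o/, so it spirantizes to the fricative [f]. /rukapipogkuozg/ → ruxafifogkuozg.
Rule 2 (intervocalic voicing): /f/ is a voiceless obstruent between vowels /a/ and /i/, so it voices to [v]. /f/ is a voiceless obstruent between vowels /i/ and /o/, so it voices to [v]. /ruxafifogkuozg/ → ruxavivogkuozg.
Rule 3 (stop-cluster e-epenthesis): /g/ and /k/ form a stop–stop cluster, so [e] is inserted between them. /ruxavivogkuozg/ → ruxavivogekuozg.
Rule 4 (stop-cluster a-epenthesis): no segment meets the environment; /ruxavivogekuozg/ is unchanged.
Rule 5 (final cluster simplification): /g/ is the second consonant of a word-final cluster /zg/, so it deletes. /ruxavivogekuozg/ → ruxavivogekuoz.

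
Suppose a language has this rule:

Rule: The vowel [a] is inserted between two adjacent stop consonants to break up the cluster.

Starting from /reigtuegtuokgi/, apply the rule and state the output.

reigatuegatuokagi

/g/ and /t/ form a stop–stop cluster, so [a] is inserted between them.
/g/ and /t/ form a stop–stop cluster, so [a] is inserted between them.
/k/ and /g/ form a stop–stop cluster, so [a] is inserted between them.
Surface form: [reigatuegatuokagi].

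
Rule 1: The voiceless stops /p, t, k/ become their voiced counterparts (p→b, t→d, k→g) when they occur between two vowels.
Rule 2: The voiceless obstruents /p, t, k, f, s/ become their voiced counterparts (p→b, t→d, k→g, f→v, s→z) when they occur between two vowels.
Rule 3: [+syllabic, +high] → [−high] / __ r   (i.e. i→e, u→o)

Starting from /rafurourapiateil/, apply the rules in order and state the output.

ravoroorabiadeil

Rule 1 (intervocalic voicing): /p/ is a voiceless stop between vowels /a/ and /i/, so it voices to [b]. /t/ is a voiceless stop between vowels /a/ and /e/, so it voices to [d]. /rafurourapiateil/ → rafurourabiadeil.
Rule 2 (intervocalic voicing): /f/ is a voiceless obstruent between vowels /a/ and /u/, so it voices to [v]. /rafurourabiadeil/ → ravurourabiadeil.
Rule 3 (pre-rhotic lowering): /u/ is a high vowel immediately before /r/, so it lowers to [o]. /u/ is a high vowel immediately before /r/, so it lowers to [o]. /ravurourabiadeil/ → ravoroorabiadeil.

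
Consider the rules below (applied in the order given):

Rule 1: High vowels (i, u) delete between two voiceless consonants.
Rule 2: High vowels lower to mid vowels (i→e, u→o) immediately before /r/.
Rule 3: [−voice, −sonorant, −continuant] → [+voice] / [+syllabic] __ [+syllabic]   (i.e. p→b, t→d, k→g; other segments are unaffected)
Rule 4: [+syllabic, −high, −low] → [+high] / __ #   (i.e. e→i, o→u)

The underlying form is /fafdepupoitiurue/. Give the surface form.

Rule 1 (high vowel syncope): /u/ is a high vowel flanked by voiceless consonants /p/ and /p/, so it deletes. /fafdepupoitiurue/ → fafdeppoitiurue.
Rule 2 (pre-rhotic lowering): /u/ is a high vowel immediately before /r/, so it lowers to [o]. /fafdeppoitiurue/ → fafdeppoitiorue.
Rule 3 (intervocalic voicing): /t/ is a voiceless stop between vowels /i/ and /i/, so it voices to [d]. /fafdeppoitiorue/ → fafdeppoidiorue.
Rule 4 (final vowel raising): /e/ is a mid vowel in word-final position, so it raises to [i]. /fafdeppoidiorue/ → fafdeppoidiorui.

fafdeppoidiorui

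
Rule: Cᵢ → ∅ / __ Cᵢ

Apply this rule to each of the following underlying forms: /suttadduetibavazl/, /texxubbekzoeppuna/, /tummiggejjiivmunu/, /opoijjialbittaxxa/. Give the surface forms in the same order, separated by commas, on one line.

sutaduetibavazl, texubekzoepuna, tumigejiivmunu, opoijialbitaxa

/suttadduetibavazl/: /tt/ is a geminate; the first /t/ deletes. /dd/ is a geminate; the first /d/ deletes. → [sutaduetibavazl].
/texxubbekzoeppuna/: /xx/ is a geminate; the first /x/ deletes. /bb/ is a geminate; the first /b/ deletes. /pp/ is a geminate; the first /p/ deletes. → [texubekzoepuna].
/tummiggejjiivmunu/: /mm/ is a geminate; the first /m/ deletes. /gg/ is a geminate; the first /g/ deletes. /jj/ is a geminate; the first /j/ deletes. → [tumigejiivmunu].
/opoijjialbittaxxa/: /jj/ is a geminate; the first /j/ deletes. /tt/ is a geminate; the first /t/ deletes. /xx/ is a geminate; the first /x/ deletes. → [opoijialbitaxa].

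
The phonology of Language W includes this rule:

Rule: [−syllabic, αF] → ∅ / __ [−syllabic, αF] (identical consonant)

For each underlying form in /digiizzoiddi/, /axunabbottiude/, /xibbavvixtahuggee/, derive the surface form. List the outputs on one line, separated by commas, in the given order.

/digiizzoiddi/: /zz/ is a geminate; the first /z/ deletes. /dd/ is a geminate; the first /d/ deletes. → [digiizoidi].
/axunabbottiude/: /bb/ is a geminate; the first /b/ deletes. /tt/ is a geminate; the first /t/ deletes. → [axunabotiude].
/xibbavvixtahuggee/: /bb/ is a geminate; the first /b/ deletes. /vv/ is a geminate; the first /v/ deletes. /gg/ is a geminate; the first /g/ deletes. → [xibavixtahugee].

digiizoidi, axunabotiude, xibavixtahugee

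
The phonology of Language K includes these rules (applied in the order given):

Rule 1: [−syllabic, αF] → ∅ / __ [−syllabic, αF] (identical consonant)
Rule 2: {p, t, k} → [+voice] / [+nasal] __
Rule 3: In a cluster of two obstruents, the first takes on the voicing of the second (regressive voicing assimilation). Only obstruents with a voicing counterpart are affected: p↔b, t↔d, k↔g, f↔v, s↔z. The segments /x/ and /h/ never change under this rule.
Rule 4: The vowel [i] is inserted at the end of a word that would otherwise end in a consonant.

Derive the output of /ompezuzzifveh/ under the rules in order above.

ombezuzivvehi

Rule 1 (degemination): /zz/ is a geminate; the first /z/ deletes. /ompezuzzifveh/ → ompezuzifveh.
Rule 2 (post-nasal voicing): /p/ is a voiceless stop immediately after the nasal /m/, so it voices to [b]. /ompezuzifveh/ → ombezuzifveh.
Rule 3 (regressive voicing assimilation): /f/ precedes the voiced obstruent /v/, so it voices to [v] by assimilation. /ombezuzifveh/ → ombezuzivveh.
Rule 4 (final i-epenthesis): the form ends in the consonant /h/, so [i] is inserted word-finally. /ombezuzivveh/ → ombezuzivvehi.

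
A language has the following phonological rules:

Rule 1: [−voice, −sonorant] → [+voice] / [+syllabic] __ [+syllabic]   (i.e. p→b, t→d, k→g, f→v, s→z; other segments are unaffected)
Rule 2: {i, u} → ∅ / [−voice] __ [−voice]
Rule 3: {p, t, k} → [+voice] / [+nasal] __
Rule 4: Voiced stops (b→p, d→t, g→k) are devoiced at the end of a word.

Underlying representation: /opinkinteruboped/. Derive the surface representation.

obinginderubobet

Rule 1 (intervocalic voicing): /p/ is a voiceless obstruent between vowels /o/ and /i/, so it voices to [b]. /p/ is a voiceless obstruent between vowels /o/ and /e/, so it voices to [b]. /opinkinteruboped/ → obinkinterubobed.
Rule 2 (high vowel syncope): no segment meets the environment; /obinkinterubobed/ is unchanged.
Rule 3 (post-nasal voicing): /k/ is a voiceless stop immediately after the nasal /n/, so it voices to [g]. /t/ is a voiceless stop immediately after the nasal /n/, so it voices to [d]. /obinkinterubobed/ → obinginderubobed.
Rule 4 (final devoicing): /d/ is a voiced stop in word-final position, so it devoices to [t]. /obinginderubobed/ → obinginderubobet.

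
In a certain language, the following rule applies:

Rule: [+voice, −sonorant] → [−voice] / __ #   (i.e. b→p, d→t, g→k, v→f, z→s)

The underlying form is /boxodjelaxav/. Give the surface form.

boxodjelaxaf

Scanning /boxodjelaxav/: /b/ at position 1 is not in the conditioning environment; /d/ at position 5 is not in the conditioning environment; /v/ is a voiced obstruent in word-final position, so it devoices to [f].
Result: [boxodjelaxaf].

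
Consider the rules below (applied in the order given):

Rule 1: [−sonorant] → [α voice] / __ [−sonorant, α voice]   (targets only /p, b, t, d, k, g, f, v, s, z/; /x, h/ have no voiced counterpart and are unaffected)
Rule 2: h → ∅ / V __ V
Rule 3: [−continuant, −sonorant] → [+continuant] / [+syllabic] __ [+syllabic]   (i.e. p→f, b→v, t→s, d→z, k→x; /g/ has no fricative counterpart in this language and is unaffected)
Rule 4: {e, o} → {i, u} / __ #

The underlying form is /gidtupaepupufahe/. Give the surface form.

gittufaefufufai

Rule 1 (regressive voicing assimilation): /d/ precedes the voiceless obstruent /t/, so it devoices to [t] by assimilation. /gidtupaepupufahe/ → gittupaepupufahe.
Rule 2 (intervocalic h-deletion): /h/ occurs between vowels /a/ and /e/, so it deletes. /gittupaepupufahe/ → gittupaepupufae.
Rule 3 (intervocalic spirantization): /p/ is a stop between vowels /u/ and /a/, so it spirantizes to the fricative [f]. /p/ is a stop between vowels /e/ and /u/, so it spirantizes to the fricative [f]. /p/ is a stop between vowels /u/ and /u/, so it spirantizes to the fricative [f]. /gittupaepupufae/ → gittufaefufufae.
Rule 4 (final vowel raising): /e/ is a mid vowel in word-final position, so it raises to [i]. /gittufaefufufae/ → gittufaefufufai.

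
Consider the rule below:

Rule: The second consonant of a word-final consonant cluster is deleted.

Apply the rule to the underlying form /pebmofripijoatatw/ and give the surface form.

pebmofripijoatat

/w/ is the second consonant of a word-final cluster /tw/, so it deletes.
The other instances of /p/, /b/, /m/, /f/, /r/, /j/, /t/ do not occur in the required environment and remain unchanged.
Surface form: [pebmofripijoatat].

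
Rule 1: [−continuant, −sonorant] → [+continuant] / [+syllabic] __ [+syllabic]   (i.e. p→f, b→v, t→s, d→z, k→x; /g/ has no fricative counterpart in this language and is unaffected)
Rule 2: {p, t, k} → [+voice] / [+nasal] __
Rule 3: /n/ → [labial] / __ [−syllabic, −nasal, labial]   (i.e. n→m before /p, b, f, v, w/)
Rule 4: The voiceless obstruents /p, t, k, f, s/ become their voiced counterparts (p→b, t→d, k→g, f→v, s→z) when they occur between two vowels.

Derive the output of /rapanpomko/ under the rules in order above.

ravambomgo

Rule 1 (intervocalic spirantization): /p/ is a stop between vowels /a/ and /a/, so it spirantizes to the fricative [f]. /rapanpomko/ → rafanpomko.
Rule 2 (post-nasal voicing): /p/ is a voiceless stop immediately after the nasal /n/, so it voices to [b]. /k/ is a voiceless stop immediately after the nasal /m/, so it voices to [g]. /rafanpomko/ → rafanbomgo.
Rule 3 (nasal place assimilation): /n/ precedes the labial consonant /b/, so it assimilates in place to [m]. /rafanbomgo/ → rafambomgo.
Rule 4 (intervocalic voicing): /f/ is a voiceless obstruent between vowels /a/ and /a/, so it voices to [v]. /rafambomgo/ → ravambomgo.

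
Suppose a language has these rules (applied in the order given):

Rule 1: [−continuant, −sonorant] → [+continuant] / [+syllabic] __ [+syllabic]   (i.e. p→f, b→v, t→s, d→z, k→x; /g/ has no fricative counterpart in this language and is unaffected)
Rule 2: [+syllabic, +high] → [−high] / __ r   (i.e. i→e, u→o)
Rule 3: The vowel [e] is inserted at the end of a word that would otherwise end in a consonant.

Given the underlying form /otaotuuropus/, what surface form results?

osaosuorofuse

Rule 1 (intervocalic spirantization): /t/ is a stop between vowels /o/ and /a/, so it spirantizes to the fricative [s]. /t/ is a stop between vowels /o/ and /u/, so it spirantizes to the fricative [s]. /p/ is a stop between vowels /o/ and /u/, so it spirantizes to the fricative [f]. /otaotuuropus/ → osaosuurofus.
Rule 2 (pre-rhotic lowering): /u/ is a high vowel immediately before /r/, so it lowers to [o]. /osaosuurofus/ → osaosuorofus.
Rule 3 (final e-epenthesis): the form ends in the consonant /s/, so [e] is inserted word-finally. /osaosuorofus/ → osaosuorofuse.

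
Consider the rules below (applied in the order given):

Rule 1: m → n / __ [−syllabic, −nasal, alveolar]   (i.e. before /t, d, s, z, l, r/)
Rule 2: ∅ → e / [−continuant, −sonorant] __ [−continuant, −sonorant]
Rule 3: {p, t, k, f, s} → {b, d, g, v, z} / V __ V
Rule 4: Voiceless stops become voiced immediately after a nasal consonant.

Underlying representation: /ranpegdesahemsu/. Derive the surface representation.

Rule 1 (nasal place assimilation): /m/ precedes the alveolar consonant /s/, so it assimilates in place to [n]. /ranpegdesahemsu/ → ranpegdesahensu.
Rule 2 (stop-cluster e-epenthesis): /g/ and /d/ form a stop–stop cluster, so [e] is inserted between them. /ranpegdesahensu/ → ranpegedesahensu.
Rule 3 (intervocalic voicing): /s/ is a voiceless obstruent between vowels /e/ and /a/, so it voices to [z]. /ranpegedesahensu/ → ranpegedezahensu.
Rule 4 (post-nasal voicing): /p/ is a voiceless stop immediately after the nasal /n/, so it voices to [b]. /ranpegedezahensu/ → ranbegedezahensu.

ranbegedezahensu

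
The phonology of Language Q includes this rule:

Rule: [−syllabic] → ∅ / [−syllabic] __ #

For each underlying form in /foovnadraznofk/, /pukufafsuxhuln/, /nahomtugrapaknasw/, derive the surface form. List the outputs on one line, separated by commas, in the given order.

/foovnadraznofk/: /k/ is the second consonant of a word-final cluster /fk/, so it deletes. → [foovnadraznof].
/pukufafsuxhuln/: /n/ is the second consonant of a word-final cluster /ln/, so it deletes. → [pukufafsuxhul].
/nahomtugrapaknasw/: /w/ is the second consonant of a word-final cluster /sw/, so it deletes. → [nahomtugrapaknas].

foovnadraznof, pukufafsuxhul, nahomtugrapaknas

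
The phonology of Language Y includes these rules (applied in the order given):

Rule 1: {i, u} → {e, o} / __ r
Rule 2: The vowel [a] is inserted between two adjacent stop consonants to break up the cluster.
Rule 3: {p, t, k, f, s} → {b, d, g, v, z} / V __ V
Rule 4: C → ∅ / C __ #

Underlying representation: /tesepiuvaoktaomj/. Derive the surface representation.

Rule 1 (pre-rhotic lowering): no segment meets the environment; /tesepiuvaoktaomj/ is unchanged.
Rule 2 (stop-cluster a-epenthesis): /k/ and /t/ form a stop–stop cluster, so [a] is inserted between them. /tesepiuvaoktaomj/ → tesepiuvaokataomj.
Rule 3 (intervocalic voicing): /s/ is a voiceless obstruent between vowels /e/ and /e/, so it voices to [z]. /p/ is a voiceless obstruent between vowels /e/ and /i/, so it voices to [b]. /k/ is a voiceless obstruent between vowels /o/ and /a/, so it voices to [g]. /t/ is a voiceless obstruent between vowels /a/ and /a/, so it voices to [d]. /tesepiuvaokataomj/ → tezebiuvaogadaomj.
Rule 4 (final cluster simplification): /j/ is the second consonant of a word-final cluster /mj/, so it deletes. /tezebiuvaogadaomj/ → tezebiuvaogadaom.

tezebiuvaogadaom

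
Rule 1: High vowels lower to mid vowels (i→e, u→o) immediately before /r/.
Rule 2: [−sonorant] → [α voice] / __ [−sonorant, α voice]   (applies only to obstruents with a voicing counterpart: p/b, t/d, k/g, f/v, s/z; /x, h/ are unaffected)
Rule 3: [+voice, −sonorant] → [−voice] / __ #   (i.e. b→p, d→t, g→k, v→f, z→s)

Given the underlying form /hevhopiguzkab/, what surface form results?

Rule 1 (pre-rhotic lowering): no segment meets the environment; /hevhopiguzkab/ is unchanged.
Rule 2 (regressive voicing assimilation): /v/ precedes the voiceless obstruent /h/, so it devoices to [f] by assimilation. /z/ precedes the voiceless obstruent /k/, so it devoices to [s] by assimilation. /hevhopiguzkab/ → hefhopiguskab.
Rule 3 (final devoicing): /b/ is a voiced obstruent in word-final position, so it devoices to [p]. /hefhopiguskab/ → hefhopiguskap.

hefhopiguskap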